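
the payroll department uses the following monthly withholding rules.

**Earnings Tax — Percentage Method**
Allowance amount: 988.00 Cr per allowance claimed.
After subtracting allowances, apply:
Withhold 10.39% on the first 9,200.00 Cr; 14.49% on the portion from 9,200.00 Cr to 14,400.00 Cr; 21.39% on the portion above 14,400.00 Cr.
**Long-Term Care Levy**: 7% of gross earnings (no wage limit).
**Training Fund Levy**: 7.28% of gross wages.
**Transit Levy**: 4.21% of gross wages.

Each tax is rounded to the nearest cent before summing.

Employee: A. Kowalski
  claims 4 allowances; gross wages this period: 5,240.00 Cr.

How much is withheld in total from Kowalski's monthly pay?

1,102.69 Cr

Earnings Tax: taxable = 5,240.00 Cr − 4×988.00 Cr = 1,288.00 Cr
  10.39% × 1,288.00 Cr = 133.82 Cr
Long-Term Care Levy: 7% × 5,240.00 Cr = 366.80 Cr
Training Fund Levy: 7.28% × 5,240.00 Cr = 381.47 Cr
Transit Levy: 4.21% × 5,240.00 Cr = 220.60 Cr
Total: 133.82 Cr + 366.80 Cr + 381.47 Cr + 220.60 Cr = 1,102.69 Cr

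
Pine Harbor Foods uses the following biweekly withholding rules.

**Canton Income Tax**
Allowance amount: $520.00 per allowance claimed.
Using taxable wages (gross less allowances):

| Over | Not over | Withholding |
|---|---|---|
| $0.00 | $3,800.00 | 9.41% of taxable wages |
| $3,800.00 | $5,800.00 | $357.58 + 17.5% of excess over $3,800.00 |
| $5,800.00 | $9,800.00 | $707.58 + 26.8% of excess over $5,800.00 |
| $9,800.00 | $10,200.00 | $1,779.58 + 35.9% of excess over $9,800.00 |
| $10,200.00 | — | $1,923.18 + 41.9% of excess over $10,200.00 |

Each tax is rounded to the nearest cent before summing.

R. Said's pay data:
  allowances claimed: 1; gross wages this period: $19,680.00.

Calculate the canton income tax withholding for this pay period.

Canton Income Tax: taxable = $19,680.00 − 1×$520.00 = $19,160.00
  $1,923.18 + 41.9% × ($19,160.00 − $10,200.00) = $1,923.18 + 41.9% × $8,960.00 = $5,677.42

$5,677.42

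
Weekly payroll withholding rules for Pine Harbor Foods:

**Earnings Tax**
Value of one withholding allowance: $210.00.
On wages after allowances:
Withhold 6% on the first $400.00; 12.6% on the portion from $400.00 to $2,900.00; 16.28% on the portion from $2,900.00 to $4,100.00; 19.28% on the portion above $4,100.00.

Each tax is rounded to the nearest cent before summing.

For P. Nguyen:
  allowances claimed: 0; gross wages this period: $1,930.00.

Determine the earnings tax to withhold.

$216.78

Earnings Tax: taxable = $1,930.00
  $24.00 + 12.6% × ($1,930.00 − $400.00) = $24.00 + 12.6% × $1,530.00 = $216.78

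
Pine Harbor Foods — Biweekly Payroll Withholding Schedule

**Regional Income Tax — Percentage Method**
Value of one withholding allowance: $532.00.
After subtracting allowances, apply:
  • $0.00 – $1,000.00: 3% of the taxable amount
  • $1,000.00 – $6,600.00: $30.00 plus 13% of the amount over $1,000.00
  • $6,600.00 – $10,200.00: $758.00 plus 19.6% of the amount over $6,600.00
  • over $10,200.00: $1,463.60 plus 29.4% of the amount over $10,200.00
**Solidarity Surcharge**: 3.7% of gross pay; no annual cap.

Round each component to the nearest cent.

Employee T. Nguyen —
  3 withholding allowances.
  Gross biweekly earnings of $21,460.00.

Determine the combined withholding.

Regional Income Tax: taxable = $21,460.00 − 3×$532.00 = $19,864.00
  $1,463.60 + 29.4% × ($19,864.00 − $10,200.00) = $1,463.60 + 29.4% × $9,664.00 = $4,304.82
Solidarity Surcharge: 3.7% × $21,460.00 = $794.02
Total: $4,304.82 + $794.02 = $5,098.84

$5,098.84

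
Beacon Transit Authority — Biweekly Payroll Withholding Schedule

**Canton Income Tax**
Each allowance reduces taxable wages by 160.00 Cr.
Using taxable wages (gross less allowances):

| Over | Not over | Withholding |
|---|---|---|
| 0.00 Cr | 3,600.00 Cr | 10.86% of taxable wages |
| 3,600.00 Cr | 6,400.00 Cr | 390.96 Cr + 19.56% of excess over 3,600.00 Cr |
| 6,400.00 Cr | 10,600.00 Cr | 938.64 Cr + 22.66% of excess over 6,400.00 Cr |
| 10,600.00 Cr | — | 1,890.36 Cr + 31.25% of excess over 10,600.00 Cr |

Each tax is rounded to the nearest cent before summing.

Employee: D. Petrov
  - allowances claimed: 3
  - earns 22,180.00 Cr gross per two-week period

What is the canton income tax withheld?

Canton Income Tax: taxable = 22,180.00 Cr − 3×160.00 Cr = 21,700.00 Cr
  1,890.36 Cr + 31.25% × (21,700.00 Cr − 10,600.00 Cr) = 1,890.36 Cr + 31.25% × 11,100.00 Cr = 5,359.11 Cr

5,359.11 Cr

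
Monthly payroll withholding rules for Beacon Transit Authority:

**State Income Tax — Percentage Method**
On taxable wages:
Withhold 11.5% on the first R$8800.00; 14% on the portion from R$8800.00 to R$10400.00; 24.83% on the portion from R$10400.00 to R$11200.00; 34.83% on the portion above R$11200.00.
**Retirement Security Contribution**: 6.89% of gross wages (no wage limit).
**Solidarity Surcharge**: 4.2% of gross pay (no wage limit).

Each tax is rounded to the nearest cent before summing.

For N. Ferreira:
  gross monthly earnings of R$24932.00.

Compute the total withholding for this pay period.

State Income Tax: taxable = R$24932.00
  R$1434.64 + 34.83% × (R$24932.00 − R$11200.00) = R$1434.64 + 34.83% × R$13732.00 = R$6217.50
Retirement Security Contribution: 6.89% × R$24932.00 = R$1717.81
Solidarity Surcharge: 4.2% × R$24932.00 = R$1047.14
Total: R$6217.50 + R$1717.81 + R$1047.14 = R$8982.45

R$8982.45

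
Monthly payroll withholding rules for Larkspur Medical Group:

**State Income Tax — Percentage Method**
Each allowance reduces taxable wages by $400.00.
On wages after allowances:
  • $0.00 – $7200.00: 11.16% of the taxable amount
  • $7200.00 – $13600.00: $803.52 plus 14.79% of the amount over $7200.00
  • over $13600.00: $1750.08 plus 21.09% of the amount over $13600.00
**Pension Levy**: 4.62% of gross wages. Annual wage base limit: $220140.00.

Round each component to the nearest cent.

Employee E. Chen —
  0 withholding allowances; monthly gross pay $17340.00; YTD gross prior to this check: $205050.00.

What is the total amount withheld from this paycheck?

$3236.01

State Income Tax: taxable = $17340.00
  $1750.08 + 21.09% × ($17340.00 − $13600.00) = $1750.08 + 21.09% × $3740.00 = $2538.85
Pension Levy: cap $220140.00 − YTD $205050.00 = $15090.00 subject; 4.62% × $15090.00 = $697.16
Total: $2538.85 + $697.16 = $3236.01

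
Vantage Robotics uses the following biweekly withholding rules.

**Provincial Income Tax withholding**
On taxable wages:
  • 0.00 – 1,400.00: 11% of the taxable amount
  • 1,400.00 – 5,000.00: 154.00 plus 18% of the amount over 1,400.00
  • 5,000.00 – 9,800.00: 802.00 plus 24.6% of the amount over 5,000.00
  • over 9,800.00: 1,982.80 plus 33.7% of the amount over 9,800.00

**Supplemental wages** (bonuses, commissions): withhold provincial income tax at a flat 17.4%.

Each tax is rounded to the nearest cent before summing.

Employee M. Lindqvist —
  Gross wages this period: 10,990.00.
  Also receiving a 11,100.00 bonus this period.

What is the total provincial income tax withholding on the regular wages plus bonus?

Provincial Income Tax: taxable = 10,990.00
  1,982.80 + 33.7% × (10,990.00 − 9,800.00) = 1,982.80 + 33.7% × 1,190.00 = 2,383.83
Supplemental (17.4% flat on bonus): 17.4% × 11,100.00 = 1,931.40
Total provincial income tax: 2,383.83 + 1,931.40 = 4,315.23

4,315.23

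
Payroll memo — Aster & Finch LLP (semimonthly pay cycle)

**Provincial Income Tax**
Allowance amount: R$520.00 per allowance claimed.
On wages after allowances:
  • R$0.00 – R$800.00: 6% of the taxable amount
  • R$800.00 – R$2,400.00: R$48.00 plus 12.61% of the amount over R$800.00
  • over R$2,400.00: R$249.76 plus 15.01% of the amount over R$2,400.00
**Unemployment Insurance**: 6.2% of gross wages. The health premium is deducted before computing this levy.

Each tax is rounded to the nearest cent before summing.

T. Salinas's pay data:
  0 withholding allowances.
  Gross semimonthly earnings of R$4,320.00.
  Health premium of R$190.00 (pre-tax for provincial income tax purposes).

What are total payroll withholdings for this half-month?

R$765.49

Provincial Income Tax: taxable = R$4,320.00 − R$190.00 = R$4,130.00
  R$249.76 + 15.01% × (R$4,130.00 − R$2,400.00) = R$249.76 + 15.01% × R$1,730.00 = R$509.43
Unemployment Insurance: 6.2% × R$4,130.00 = R$256.06
Total: R$509.43 + R$256.06 = R$765.49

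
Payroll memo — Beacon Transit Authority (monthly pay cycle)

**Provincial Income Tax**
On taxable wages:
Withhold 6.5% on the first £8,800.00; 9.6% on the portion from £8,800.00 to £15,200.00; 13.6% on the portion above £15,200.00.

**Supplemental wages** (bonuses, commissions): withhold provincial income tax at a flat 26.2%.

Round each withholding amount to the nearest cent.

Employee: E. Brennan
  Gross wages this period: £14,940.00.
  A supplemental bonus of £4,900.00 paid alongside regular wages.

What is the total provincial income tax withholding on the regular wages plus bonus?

Provincial Income Tax: taxable = £14,940.00
  £572.00 + 9.6% × (£14,940.00 − £8,800.00) = £572.00 + 9.6% × £6,140.00 = £1,161.44
Supplemental (26.2% flat on bonus): 26.2% × £4,900.00 = £1,283.80
Total provincial income tax: £1,161.44 + £1,283.80 = £2,445.24

£2,445.24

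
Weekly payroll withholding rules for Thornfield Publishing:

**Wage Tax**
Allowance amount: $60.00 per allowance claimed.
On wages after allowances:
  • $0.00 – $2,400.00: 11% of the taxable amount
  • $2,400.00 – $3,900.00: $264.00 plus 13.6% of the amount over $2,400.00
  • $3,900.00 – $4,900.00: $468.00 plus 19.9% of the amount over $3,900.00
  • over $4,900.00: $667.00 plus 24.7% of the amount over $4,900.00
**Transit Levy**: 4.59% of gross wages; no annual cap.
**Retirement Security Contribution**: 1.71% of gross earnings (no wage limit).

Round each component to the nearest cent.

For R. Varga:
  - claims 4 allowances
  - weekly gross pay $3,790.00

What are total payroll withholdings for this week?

Wage Tax: taxable = $3,790.00 − 4×$60.00 = $3,550.00
  $264.00 + 13.6% × ($3,550.00 − $2,400.00) = $264.00 + 13.6% × $1,150.00 = $420.40
Transit Levy: 4.59% × $3,790.00 = $173.96
Retirement Security Contribution: 1.71% × $3,790.00 = $64.81
Total: $420.40 + $173.96 + $64.81 = $659.17

$659.17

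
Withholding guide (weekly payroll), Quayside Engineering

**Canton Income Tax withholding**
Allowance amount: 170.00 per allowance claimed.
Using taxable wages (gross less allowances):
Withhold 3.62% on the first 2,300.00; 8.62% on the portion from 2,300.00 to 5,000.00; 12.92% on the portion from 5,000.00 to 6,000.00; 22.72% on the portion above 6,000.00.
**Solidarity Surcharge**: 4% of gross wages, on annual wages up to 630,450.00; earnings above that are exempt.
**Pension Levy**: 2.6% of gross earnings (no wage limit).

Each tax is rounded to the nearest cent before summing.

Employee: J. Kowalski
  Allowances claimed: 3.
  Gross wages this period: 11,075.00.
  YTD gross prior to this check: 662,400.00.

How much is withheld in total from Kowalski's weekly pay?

Canton Income Tax: taxable = 11,075.00 − 3×170.00 = 10,565.00
  445.20 + 22.72% × (10,565.00 − 6,000.00) = 445.20 + 22.72% × 4,565.00 = 1,482.37
Solidarity Surcharge: YTD 662,400.00 ≥ cap 630,450.00 → 0.00
Pension Levy: 2.6% × 11,075.00 = 287.95
Total: 1,482.37 + 0.00 + 287.95 = 1,770.32

1,770.32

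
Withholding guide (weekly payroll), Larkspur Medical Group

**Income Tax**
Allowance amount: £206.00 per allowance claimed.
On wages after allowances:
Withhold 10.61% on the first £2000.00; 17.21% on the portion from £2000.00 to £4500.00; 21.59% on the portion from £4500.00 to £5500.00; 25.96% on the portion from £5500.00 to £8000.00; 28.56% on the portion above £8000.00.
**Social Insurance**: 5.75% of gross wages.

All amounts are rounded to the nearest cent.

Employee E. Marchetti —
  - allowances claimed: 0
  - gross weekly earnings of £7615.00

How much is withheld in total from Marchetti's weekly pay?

Income Tax: taxable = £7615.00
  £858.35 + 25.96% × (£7615.00 − £5500.00) = £858.35 + 25.96% × £2115.00 = £1407.40
Social Insurance: 5.75% × £7615.00 = £437.86
Total: £1407.40 + £437.86 = £1845.26

£1845.26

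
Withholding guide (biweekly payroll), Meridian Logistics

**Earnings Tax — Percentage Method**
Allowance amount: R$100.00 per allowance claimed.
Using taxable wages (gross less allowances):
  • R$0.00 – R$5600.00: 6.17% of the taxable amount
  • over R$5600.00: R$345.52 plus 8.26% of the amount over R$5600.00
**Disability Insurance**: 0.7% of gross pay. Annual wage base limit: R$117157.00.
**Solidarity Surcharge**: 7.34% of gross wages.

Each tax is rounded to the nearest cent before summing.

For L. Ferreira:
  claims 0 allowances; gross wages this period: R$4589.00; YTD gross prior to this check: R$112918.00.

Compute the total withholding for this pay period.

R$649.64

Earnings Tax: taxable = R$4589.00
  6.17% × R$4589.00 = R$283.14
Disability Insurance: cap R$117157.00 − YTD R$112918.00 = R$4239.00 subject; 0.7% × R$4239.00 = R$29.67
Solidarity Surcharge: 7.34% × R$4589.00 = R$336.83
Total: R$283.14 + R$29.67 + R$336.83 = R$649.64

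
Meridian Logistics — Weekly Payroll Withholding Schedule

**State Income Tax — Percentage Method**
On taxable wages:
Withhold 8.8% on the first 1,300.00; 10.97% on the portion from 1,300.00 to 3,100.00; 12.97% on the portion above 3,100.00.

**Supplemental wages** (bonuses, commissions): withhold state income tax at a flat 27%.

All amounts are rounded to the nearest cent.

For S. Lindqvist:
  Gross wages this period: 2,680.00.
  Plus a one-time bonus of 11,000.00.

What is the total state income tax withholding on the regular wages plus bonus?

3,235.79

State Income Tax: taxable = 2,680.00
  114.40 + 10.97% × (2,680.00 − 1,300.00) = 114.40 + 10.97% × 1,380.00 = 265.79
Supplemental (27% flat on bonus): 27% × 11,000.00 = 2,970.00
Total state income tax: 265.79 + 2,970.00 = 3,235.79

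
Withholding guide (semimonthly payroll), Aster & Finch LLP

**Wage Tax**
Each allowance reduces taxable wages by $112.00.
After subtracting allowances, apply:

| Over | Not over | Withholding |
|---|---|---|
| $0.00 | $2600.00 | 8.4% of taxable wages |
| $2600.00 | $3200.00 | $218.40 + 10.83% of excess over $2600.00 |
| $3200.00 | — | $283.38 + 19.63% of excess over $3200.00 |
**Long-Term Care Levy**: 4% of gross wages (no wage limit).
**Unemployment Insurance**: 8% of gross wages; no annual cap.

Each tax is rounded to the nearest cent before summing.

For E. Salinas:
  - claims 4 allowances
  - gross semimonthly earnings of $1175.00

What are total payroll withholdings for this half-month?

$202.07

Wage Tax: taxable = $1175.00 − 4×$112.00 = $727.00
  8.4% × $727.00 = $61.07
Long-Term Care Levy: 4% × $1175.00 = $47.00
Unemployment Insurance: 8% × $1175.00 = $94.00
Total: $61.07 + $47.00 + $94.00 = $202.07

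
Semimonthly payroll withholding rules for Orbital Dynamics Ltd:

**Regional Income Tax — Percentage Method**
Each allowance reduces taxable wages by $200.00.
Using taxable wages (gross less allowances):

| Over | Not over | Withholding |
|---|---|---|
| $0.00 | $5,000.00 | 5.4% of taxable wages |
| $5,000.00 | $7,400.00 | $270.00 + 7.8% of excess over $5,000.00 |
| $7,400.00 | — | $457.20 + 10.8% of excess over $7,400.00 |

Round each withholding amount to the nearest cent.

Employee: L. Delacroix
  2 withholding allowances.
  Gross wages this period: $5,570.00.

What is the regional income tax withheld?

$283.26

Regional Income Tax: taxable = $5,570.00 − 2×$200.00 = $5,170.00
  $270.00 + 7.8% × ($5,170.00 − $5,000.00) = $270.00 + 7.8% × $170.00 = $283.26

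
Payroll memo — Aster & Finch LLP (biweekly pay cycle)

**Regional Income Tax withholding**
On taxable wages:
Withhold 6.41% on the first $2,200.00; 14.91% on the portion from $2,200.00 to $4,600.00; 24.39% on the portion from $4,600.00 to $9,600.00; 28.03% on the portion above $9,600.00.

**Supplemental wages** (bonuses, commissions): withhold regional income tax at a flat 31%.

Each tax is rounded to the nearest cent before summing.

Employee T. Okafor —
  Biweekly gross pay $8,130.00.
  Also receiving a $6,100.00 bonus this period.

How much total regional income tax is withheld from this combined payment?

$3,250.83

Regional Income Tax: taxable = $8,130.00
  $498.86 + 24.39% × ($8,130.00 − $4,600.00) = $498.86 + 24.39% × $3,530.00 = $1,359.83
Supplemental (31% flat on bonus): 31% × $6,100.00 = $1,891.00
Total regional income tax: $1,359.83 + $1,891.00 = $3,250.83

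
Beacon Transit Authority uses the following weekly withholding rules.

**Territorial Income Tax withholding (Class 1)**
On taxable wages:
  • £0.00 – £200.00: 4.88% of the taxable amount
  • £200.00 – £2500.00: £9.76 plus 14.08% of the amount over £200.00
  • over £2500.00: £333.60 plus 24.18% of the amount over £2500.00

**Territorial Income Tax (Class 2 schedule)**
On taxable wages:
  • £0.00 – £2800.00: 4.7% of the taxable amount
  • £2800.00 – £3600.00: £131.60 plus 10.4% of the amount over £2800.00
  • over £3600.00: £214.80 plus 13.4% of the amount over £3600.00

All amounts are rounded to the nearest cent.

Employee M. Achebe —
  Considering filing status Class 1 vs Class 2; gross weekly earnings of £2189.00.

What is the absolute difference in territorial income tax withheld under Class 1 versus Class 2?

Territorial Income Tax (Class 1): taxable = £2189.00
  £9.76 + 14.08% × (£2189.00 − £200.00) = £9.76 + 14.08% × £1989.00 = £289.81
Territorial Income Tax (Class 2): taxable = £2189.00
  4.7% × £2189.00 = £102.88
Difference: |£289.81 − £102.88| = £186.93 (higher under Class 1)

£186.93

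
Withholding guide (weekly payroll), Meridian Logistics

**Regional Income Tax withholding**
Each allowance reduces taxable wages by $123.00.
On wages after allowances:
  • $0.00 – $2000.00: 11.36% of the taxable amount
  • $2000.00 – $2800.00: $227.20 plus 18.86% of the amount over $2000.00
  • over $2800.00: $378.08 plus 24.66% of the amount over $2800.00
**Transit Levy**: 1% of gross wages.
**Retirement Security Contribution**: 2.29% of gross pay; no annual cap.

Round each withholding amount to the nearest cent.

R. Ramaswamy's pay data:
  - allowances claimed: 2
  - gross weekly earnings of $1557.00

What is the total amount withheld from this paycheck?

$200.16

Regional Income Tax: taxable = $1557.00 − 2×$123.00 = $1311.00
  11.36% × $1311.00 = $148.93
Transit Levy: 1% × $1557.00 = $15.57
Retirement Security Contribution: 2.29% × $1557.00 = $35.66
Total: $148.93 + $15.57 + $35.66 = $200.16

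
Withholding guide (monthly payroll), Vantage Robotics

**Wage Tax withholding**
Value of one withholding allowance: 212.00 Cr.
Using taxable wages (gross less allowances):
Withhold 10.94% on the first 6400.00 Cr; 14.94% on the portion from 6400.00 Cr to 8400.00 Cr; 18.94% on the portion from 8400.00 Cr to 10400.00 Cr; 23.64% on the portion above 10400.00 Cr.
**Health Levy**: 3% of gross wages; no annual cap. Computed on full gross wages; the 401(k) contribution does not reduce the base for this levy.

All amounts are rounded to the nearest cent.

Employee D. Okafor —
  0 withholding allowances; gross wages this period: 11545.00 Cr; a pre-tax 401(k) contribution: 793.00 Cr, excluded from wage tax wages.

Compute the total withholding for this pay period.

1807.32 Cr

Wage Tax: taxable = 11545.00 Cr − 793.00 Cr = 10752.00 Cr
  1377.76 Cr + 23.64% × (10752.00 Cr − 10400.00 Cr) = 1377.76 Cr + 23.64% × 352.00 Cr = 1460.97 Cr
Health Levy: 3% × 11545.00 Cr = 346.35 Cr
Total: 1460.97 Cr + 346.35 Cr = 1807.32 Cr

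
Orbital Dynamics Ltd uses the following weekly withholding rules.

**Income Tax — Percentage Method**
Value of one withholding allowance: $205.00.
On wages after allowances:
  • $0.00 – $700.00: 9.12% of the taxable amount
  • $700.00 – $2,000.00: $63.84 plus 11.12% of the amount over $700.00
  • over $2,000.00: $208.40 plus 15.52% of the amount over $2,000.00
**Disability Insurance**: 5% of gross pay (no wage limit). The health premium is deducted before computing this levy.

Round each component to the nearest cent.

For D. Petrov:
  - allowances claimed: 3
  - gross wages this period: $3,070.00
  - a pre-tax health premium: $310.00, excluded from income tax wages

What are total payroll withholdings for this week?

Income Tax: taxable = $3,070.00 − $310.00 − 3×$205.00 = $2,145.00
  $208.40 + 15.52% × ($2,145.00 − $2,000.00) = $208.40 + 15.52% × $145.00 = $230.90
Disability Insurance: 5% × $2,760.00 = $138.00
Total: $230.90 + $138.00 = $368.90

$368.90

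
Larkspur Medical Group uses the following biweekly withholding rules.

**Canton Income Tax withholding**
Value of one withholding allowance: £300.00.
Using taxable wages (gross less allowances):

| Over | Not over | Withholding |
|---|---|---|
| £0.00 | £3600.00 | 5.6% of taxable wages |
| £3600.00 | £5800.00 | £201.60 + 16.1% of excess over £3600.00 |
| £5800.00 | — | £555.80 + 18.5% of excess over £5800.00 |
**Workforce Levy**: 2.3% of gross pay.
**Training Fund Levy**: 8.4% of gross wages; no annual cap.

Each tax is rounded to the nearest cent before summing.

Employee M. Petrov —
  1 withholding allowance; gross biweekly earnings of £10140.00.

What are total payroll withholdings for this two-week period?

£2388.18

Canton Income Tax: taxable = £10140.00 − 1×£300.00 = £9840.00
  £555.80 + 18.5% × (£9840.00 − £5800.00) = £555.80 + 18.5% × £4040.00 = £1303.20
Workforce Levy: 2.3% × £10140.00 = £233.22
Training Fund Levy: 8.4% × £10140.00 = £851.76
Total: £1303.20 + £233.22 + £851.76 = £2388.18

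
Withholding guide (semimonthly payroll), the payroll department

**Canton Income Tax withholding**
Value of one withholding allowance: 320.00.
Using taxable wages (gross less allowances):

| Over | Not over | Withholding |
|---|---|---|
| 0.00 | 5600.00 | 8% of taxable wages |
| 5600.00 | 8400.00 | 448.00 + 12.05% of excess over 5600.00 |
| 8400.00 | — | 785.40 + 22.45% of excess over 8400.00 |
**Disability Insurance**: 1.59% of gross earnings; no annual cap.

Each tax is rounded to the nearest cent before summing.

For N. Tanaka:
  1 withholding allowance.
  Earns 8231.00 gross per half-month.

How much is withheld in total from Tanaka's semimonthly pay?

857.35

Canton Income Tax: taxable = 8231.00 − 1×320.00 = 7911.00
  448.00 + 12.05% × (7911.00 − 5600.00) = 448.00 + 12.05% × 2311.00 = 726.48
Disability Insurance: 1.59% × 8231.00 = 130.87
Total: 726.48 + 130.87 = 857.35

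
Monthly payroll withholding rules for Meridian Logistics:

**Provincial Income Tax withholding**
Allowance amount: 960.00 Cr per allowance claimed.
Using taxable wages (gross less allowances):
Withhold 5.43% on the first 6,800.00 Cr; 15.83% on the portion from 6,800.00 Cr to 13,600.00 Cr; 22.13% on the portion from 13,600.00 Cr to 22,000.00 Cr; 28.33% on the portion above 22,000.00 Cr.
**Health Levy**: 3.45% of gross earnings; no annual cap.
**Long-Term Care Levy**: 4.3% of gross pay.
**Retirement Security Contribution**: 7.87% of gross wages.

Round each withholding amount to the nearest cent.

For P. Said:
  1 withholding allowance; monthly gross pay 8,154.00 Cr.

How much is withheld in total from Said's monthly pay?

Provincial Income Tax: taxable = 8,154.00 Cr − 1×960.00 Cr = 7,194.00 Cr
  369.24 Cr + 15.83% × (7,194.00 Cr − 6,800.00 Cr) = 369.24 Cr + 15.83% × 394.00 Cr = 431.61 Cr
Health Levy: 3.45% × 8,154.00 Cr = 281.31 Cr
Long-Term Care Levy: 4.3% × 8,154.00 Cr = 350.62 Cr
Retirement Security Contribution: 7.87% × 8,154.00 Cr = 641.72 Cr
Total: 431.61 Cr + 281.31 Cr + 350.62 Cr + 641.72 Cr = 1,705.26 Cr

1,705.26 Cr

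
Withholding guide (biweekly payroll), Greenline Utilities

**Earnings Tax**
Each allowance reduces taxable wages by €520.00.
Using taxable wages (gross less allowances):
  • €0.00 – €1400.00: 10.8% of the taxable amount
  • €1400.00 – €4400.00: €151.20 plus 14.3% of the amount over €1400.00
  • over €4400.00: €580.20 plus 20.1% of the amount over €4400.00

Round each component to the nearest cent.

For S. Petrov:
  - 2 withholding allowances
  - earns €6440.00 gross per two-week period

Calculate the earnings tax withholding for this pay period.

€781.20

Earnings Tax: taxable = €6440.00 − 2×€520.00 = €5400.00
  €580.20 + 20.1% × (€5400.00 − €4400.00) = €580.20 + 20.1% × €1000.00 = €781.20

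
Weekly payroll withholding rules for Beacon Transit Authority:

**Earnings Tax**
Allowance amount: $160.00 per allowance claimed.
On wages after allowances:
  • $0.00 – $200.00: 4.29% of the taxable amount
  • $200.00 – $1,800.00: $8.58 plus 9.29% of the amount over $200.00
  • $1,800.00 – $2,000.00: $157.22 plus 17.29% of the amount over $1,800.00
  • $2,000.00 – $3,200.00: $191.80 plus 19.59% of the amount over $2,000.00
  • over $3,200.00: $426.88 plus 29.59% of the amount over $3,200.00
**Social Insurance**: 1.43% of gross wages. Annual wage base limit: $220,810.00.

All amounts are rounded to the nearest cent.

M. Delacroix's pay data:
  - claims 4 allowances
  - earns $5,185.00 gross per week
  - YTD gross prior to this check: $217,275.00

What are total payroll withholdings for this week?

Earnings Tax: taxable = $5,185.00 − 4×$160.00 = $4,545.00
  $426.88 + 29.59% × ($4,545.00 − $3,200.00) = $426.88 + 29.59% × $1,345.00 = $824.87
Social Insurance: cap $220,810.00 − YTD $217,275.00 = $3,535.00 subject; 1.43% × $3,535.00 = $50.55
Total: $824.87 + $50.55 = $875.42

$875.42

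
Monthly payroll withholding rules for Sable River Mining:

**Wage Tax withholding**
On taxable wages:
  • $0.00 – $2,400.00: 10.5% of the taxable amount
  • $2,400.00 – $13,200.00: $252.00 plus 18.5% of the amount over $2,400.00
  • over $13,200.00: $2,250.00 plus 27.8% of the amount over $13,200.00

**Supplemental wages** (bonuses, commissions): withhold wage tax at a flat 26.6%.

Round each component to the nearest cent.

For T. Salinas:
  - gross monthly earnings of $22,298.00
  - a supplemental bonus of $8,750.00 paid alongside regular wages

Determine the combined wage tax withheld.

$7,106.74

Wage Tax: taxable = $22,298.00
  $2,250.00 + 27.8% × ($22,298.00 − $13,200.00) = $2,250.00 + 27.8% × $9,098.00 = $4,779.24
Supplemental (26.6% flat on bonus): 26.6% × $8,750.00 = $2,327.50
Total wage tax: $4,779.24 + $2,327.50 = $7,106.74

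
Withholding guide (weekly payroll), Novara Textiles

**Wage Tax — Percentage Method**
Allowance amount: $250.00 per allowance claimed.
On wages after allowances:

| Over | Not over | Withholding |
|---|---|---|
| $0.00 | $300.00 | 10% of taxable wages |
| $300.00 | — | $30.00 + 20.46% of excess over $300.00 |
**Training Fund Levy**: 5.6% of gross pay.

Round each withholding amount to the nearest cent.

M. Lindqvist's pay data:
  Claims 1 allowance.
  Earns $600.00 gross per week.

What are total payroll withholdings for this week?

Wage Tax: taxable = $600.00 − 1×$250.00 = $350.00
  $30.00 + 20.46% × ($350.00 − $300.00) = $30.00 + 20.46% × $50.00 = $40.23
Training Fund Levy: 5.6% × $600.00 = $33.60
Total: $40.23 + $33.60 = $73.83

$73.83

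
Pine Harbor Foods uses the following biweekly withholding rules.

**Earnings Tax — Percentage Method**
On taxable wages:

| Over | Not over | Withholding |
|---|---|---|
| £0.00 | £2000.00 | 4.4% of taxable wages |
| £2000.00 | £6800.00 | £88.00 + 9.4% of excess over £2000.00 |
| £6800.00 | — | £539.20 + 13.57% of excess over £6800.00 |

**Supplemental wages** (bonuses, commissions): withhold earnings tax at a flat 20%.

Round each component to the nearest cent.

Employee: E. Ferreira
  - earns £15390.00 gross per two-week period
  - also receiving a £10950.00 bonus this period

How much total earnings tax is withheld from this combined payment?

Earnings Tax: taxable = £15390.00
  £539.20 + 13.57% × (£15390.00 − £6800.00) = £539.20 + 13.57% × £8590.00 = £1704.86
Supplemental (20% flat on bonus): 20% × £10950.00 = £2190.00
Total earnings tax: £1704.86 + £2190.00 = £3894.86

£3894.86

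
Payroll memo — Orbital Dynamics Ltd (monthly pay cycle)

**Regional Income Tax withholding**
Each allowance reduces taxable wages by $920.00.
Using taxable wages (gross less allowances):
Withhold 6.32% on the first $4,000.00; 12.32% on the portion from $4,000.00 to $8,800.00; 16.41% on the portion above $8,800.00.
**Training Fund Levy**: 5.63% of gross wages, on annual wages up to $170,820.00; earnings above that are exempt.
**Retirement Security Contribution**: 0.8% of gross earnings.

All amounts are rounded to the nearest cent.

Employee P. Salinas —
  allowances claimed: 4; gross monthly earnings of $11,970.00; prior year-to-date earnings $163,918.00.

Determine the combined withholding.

Regional Income Tax: taxable = $11,970.00 − 4×$920.00 = $8,290.00
  $252.80 + 12.32% × ($8,290.00 − $4,000.00) = $252.80 + 12.32% × $4,290.00 = $781.33
Training Fund Levy: cap $170,820.00 − YTD $163,918.00 = $6,902.00 subject; 5.63% × $6,902.00 = $388.58
Retirement Security Contribution: 0.8% × $11,970.00 = $95.76
Total: $781.33 + $388.58 + $95.76 = $1,265.67

$1,265.67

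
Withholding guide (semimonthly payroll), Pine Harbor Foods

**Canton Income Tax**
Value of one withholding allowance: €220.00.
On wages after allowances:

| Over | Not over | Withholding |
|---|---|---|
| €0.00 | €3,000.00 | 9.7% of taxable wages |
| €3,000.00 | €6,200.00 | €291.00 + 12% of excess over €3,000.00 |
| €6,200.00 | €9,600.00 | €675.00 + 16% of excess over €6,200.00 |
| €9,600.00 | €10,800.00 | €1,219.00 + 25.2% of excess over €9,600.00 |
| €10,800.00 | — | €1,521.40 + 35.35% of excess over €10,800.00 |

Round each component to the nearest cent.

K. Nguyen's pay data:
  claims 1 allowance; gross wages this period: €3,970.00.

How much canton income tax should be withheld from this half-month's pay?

€381.00

Canton Income Tax: taxable = €3,970.00 − 1×€220.00 = €3,750.00
  €291.00 + 12% × (€3,750.00 − €3,000.00) = €291.00 + 12% × €750.00 = €381.00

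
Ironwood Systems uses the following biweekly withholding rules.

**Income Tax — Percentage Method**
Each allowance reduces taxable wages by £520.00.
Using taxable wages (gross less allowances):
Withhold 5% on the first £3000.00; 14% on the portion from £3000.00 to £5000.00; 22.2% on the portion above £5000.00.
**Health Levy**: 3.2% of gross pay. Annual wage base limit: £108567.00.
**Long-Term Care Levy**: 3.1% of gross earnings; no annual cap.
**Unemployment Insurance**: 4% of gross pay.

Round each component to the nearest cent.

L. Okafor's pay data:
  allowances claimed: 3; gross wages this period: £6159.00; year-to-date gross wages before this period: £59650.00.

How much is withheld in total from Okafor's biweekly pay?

Income Tax: taxable = £6159.00 − 3×£520.00 = £4599.00
  £150.00 + 14% × (£4599.00 − £3000.00) = £150.00 + 14% × £1599.00 = £373.86
Health Levy: 3.2% × £6159.00 = £197.09
Long-Term Care Levy: 3.1% × £6159.00 = £190.93
Unemployment Insurance: 4% × £6159.00 = £246.36
Total: £373.86 + £197.09 + £190.93 + £246.36 = £1008.24

£1008.24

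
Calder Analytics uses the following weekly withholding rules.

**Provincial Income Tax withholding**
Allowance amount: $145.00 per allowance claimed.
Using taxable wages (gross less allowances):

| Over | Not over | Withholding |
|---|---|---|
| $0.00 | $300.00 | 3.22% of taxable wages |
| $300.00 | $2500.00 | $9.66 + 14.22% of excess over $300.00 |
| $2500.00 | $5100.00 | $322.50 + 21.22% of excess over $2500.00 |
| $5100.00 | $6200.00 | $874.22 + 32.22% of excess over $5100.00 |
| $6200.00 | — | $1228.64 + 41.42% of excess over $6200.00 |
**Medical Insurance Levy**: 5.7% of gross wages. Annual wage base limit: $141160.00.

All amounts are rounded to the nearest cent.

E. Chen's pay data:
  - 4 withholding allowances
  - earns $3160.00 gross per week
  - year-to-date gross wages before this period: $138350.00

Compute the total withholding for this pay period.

$499.65

Provincial Income Tax: taxable = $3160.00 − 4×$145.00 = $2580.00
  $322.50 + 21.22% × ($2580.00 − $2500.00) = $322.50 + 21.22% × $80.00 = $339.48
Medical Insurance Levy: cap $141160.00 − YTD $138350.00 = $2810.00 subject; 5.7% × $2810.00 = $160.17
Total: $339.48 + $160.17 = $499.65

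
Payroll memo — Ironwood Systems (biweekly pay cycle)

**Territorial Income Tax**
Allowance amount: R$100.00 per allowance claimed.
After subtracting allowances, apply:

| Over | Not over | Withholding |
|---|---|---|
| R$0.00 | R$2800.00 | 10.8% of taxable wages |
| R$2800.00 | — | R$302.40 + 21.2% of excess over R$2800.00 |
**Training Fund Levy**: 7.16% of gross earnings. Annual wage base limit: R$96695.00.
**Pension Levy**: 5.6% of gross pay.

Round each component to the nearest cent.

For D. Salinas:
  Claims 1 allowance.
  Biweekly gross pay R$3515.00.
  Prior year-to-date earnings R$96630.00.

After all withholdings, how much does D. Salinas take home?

R$2880.73

Territorial Income Tax: taxable = R$3515.00 − 1×R$100.00 = R$3415.00
  R$302.40 + 21.2% × (R$3415.00 − R$2800.00) = R$302.40 + 21.2% × R$615.00 = R$432.78
Training Fund Levy: cap R$96695.00 − YTD R$96630.00 = R$65.00 subject; 7.16% × R$65.00 = R$4.65
Pension Levy: 5.6% × R$3515.00 = R$196.84
Total withheld: R$432.78 + R$4.65 + R$196.84 = R$634.27
Net pay: R$3515.00 − R$634.27 = R$2880.73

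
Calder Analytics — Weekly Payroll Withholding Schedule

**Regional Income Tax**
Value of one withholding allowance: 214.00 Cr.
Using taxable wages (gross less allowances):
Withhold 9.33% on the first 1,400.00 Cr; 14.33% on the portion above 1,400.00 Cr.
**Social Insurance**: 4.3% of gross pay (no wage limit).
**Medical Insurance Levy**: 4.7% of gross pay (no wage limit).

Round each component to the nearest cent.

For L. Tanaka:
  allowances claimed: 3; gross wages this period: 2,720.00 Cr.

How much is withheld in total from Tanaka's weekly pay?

472.58 Cr

Regional Income Tax: taxable = 2,720.00 Cr − 3×214.00 Cr = 2,078.00 Cr
  130.62 Cr + 14.33% × (2,078.00 Cr − 1,400.00 Cr) = 130.62 Cr + 14.33% × 678.00 Cr = 227.78 Cr
Social Insurance: 4.3% × 2,720.00 Cr = 116.96 Cr
Medical Insurance Levy: 4.7% × 2,720.00 Cr = 127.84 Cr
Total: 227.78 Cr + 116.96 Cr + 127.84 Cr = 472.58 Cr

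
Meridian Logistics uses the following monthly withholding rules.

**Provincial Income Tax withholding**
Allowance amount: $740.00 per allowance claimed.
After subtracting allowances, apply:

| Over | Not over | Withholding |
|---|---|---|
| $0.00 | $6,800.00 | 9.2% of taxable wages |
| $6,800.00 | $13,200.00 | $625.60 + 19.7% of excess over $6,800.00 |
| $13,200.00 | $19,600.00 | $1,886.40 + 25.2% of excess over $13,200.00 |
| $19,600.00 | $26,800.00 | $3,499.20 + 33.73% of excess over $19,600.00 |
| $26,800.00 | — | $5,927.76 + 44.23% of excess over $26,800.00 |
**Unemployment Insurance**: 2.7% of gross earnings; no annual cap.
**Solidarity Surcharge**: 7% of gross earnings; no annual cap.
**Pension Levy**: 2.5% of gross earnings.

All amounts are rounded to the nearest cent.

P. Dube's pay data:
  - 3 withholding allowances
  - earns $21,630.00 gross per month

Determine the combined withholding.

$6,090.18

Provincial Income Tax: taxable = $21,630.00 − 3×$740.00 = $19,410.00
  $1,886.40 + 25.2% × ($19,410.00 − $13,200.00) = $1,886.40 + 25.2% × $6,210.00 = $3,451.32
Unemployment Insurance: 2.7% × $21,630.00 = $584.01
Solidarity Surcharge: 7% × $21,630.00 = $1,514.10
Pension Levy: 2.5% × $21,630.00 = $540.75
Total: $3,451.32 + $584.01 + $1,514.10 + $540.75 = $6,090.18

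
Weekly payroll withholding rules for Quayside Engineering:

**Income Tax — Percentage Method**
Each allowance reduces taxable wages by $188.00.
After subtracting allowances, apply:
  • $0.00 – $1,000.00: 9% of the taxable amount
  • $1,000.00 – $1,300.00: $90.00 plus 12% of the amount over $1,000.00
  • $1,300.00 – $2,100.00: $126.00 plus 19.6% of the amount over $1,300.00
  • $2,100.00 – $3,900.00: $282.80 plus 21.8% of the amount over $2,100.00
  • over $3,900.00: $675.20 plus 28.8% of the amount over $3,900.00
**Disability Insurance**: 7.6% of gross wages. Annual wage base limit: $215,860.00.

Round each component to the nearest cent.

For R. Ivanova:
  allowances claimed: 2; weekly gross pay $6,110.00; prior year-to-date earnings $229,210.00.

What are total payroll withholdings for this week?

$1,203.39

Income Tax: taxable = $6,110.00 − 2×$188.00 = $5,734.00
  $675.20 + 28.8% × ($5,734.00 − $3,900.00) = $675.20 + 28.8% × $1,834.00 = $1,203.39
Disability Insurance: YTD $229,210.00 ≥ cap $215,860.00 → $0.00
Total: $1,203.39 + $0.00 = $1,203.39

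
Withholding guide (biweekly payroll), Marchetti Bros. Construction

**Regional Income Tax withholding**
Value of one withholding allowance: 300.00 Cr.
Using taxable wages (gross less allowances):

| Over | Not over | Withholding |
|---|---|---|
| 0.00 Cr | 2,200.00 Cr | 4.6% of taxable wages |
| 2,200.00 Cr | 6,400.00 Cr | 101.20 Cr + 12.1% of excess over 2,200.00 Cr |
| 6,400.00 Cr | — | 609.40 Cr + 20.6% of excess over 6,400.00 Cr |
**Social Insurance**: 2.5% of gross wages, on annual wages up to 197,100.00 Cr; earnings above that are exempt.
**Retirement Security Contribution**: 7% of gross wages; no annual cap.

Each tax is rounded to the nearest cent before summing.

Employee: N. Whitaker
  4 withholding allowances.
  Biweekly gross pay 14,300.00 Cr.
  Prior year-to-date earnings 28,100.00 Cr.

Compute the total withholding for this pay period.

3,348.10 Cr

Regional Income Tax: taxable = 14,300.00 Cr − 4×300.00 Cr = 13,100.00 Cr
  609.40 Cr + 20.6% × (13,100.00 Cr − 6,400.00 Cr) = 609.40 Cr + 20.6% × 6,700.00 Cr = 1,989.60 Cr
Social Insurance: 2.5% × 14,300.00 Cr = 357.50 Cr
Retirement Security Contribution: 7% × 14,300.00 Cr = 1,001.00 Cr
Total: 1,989.60 Cr + 357.50 Cr + 1,001.00 Cr = 3,348.10 Cr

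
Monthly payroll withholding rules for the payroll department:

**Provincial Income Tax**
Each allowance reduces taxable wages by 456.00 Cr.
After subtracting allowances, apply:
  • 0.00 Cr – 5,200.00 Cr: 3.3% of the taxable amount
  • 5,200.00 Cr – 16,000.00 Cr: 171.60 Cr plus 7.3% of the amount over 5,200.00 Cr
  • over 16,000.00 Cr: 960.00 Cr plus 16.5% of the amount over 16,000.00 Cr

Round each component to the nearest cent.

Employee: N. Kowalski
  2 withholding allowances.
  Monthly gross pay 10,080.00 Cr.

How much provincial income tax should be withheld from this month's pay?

461.26 Cr

Provincial Income Tax: taxable = 10,080.00 Cr − 2×456.00 Cr = 9,168.00 Cr
  171.60 Cr + 7.3% × (9,168.00 Cr − 5,200.00 Cr) = 171.60 Cr + 7.3% × 3,968.00 Cr = 461.26 Cr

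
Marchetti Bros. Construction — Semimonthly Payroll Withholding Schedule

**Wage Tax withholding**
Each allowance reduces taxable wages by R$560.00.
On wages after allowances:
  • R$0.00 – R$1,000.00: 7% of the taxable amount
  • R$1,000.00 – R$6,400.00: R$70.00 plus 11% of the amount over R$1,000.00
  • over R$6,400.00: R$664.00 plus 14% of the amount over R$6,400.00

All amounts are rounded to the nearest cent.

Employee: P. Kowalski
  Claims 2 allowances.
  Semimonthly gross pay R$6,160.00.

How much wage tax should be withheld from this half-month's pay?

R$514.40

Wage Tax: taxable = R$6,160.00 − 2×R$560.00 = R$5,040.00
  R$70.00 + 11% × (R$5,040.00 − R$1,000.00) = R$70.00 + 11% × R$4,040.00 = R$514.40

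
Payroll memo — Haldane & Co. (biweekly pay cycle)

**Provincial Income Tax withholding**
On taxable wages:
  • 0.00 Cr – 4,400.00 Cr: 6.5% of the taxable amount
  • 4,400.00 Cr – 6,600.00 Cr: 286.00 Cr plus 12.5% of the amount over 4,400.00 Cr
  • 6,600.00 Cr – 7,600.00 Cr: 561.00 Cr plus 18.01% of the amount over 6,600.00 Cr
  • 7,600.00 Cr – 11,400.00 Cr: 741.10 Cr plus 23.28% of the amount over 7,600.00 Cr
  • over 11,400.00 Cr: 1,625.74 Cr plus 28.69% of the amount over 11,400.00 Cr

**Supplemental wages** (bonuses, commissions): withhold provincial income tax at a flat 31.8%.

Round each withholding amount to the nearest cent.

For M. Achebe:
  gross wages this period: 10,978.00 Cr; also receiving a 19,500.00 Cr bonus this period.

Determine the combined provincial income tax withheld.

Provincial Income Tax: taxable = 10,978.00 Cr
  741.10 Cr + 23.28% × (10,978.00 Cr − 7,600.00 Cr) = 741.10 Cr + 23.28% × 3,378.00 Cr = 1,527.50 Cr
Supplemental (31.8% flat on bonus): 31.8% × 19,500.00 Cr = 6,201.00 Cr
Total provincial income tax: 1,527.50 Cr + 6,201.00 Cr = 7,728.50 Cr

7,728.50 Cr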